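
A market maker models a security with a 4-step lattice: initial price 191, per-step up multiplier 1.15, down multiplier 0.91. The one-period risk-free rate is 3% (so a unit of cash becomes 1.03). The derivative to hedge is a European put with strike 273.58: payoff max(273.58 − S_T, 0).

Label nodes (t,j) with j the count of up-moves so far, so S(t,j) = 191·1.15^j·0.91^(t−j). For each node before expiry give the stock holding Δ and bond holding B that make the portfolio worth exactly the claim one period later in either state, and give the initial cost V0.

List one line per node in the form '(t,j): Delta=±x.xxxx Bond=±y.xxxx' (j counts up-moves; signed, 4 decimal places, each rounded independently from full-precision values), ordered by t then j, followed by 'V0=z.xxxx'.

No-arbitrage ⇒ martingale measure with p* = (R−d)/(u−d) = 0.5000.
Payoff layer (t=4): V(4,0)=142.6018, V(4,1)=108.0581, V(4,2)=64.4040, V(4,3)=9.2367, V(4,4)=0.0000
  t=3,j=0: stock 143.9321 → up 165.5219 (V=108.0581), down 130.9782 (V=142.6018). Price 121.6796; hedge Δ=-1.0000, bond B=265.6117.
  t=3,j=1: stock 181.8922 → up 209.1760 (V=64.4040), down 165.5219 (V=108.0581). Price 83.7195; hedge Δ=-1.0000, bond B=265.6117.
  t=3,j=2: stock 229.8637 → up 264.3433 (V=9.2367), down 209.1760 (V=64.4040). Price 35.7479; hedge Δ=-1.0000, bond B=265.6117.
  t=3,j=3: stock 290.4871 → up 334.0602 (V=0.0000), down 264.3433 (V=9.2367). Price 4.4838; hedge Δ=-0.1325, bond B=42.9702.
  t=2,j=0: stock 158.1671 → up 181.8922 (V=83.7195), down 143.9321 (V=121.6796). Price 99.7083; hedge Δ=-1.0000, bond B=257.8754.
  t=2,j=1: stock 199.8815 → up 229.8637 (V=35.7479), down 181.8922 (V=83.7195). Price 57.9939; hedge Δ=-1.0000, bond B=257.8754.
  t=2,j=2: stock 252.5975 → up 290.4871 (V=4.4838), down 229.8637 (V=35.7479). Price 19.5300; hedge Δ=-0.5157, bond B=149.7970.
  t=1,j=0: stock 173.8100 → up 199.8815 (V=57.9939), down 158.1671 (V=99.7083). Price 76.5545; hedge Δ=-1.0000, bond B=250.3645.
  t=1,j=1: stock 219.6500 → up 252.5975 (V=19.5300), down 199.8815 (V=57.9939). Price 37.6329; hedge Δ=-0.7296, bond B=197.8992.
  t=0,j=0: stock 191.0000 → up 219.6500 (V=37.6329), down 173.8100 (V=76.5545). Price 55.4308; hedge Δ=-0.8491, bond B=217.6037.
The time-0 hedge costs 55.4308, which is the no-arbitrage price.

(0,0): Delta=-0.8491 Bond=217.6037
(1,0): Delta=-1.0000 Bond=250.3645
(1,1): Delta=-0.7296 Bond=197.8992
(2,0): Delta=-1.0000 Bond=257.8754
(2,1): Delta=-1.0000 Bond=257.8754
(2,2): Delta=-0.5157 Bond=149.7970
(3,0): Delta=-1.0000 Bond=265.6117
(3,1): Delta=-1.0000 Bond=265.6117
(3,2): Delta=-1.0000 Bond=265.6117
(3,3): Delta=-0.1325 Bond=42.9702
V0=55.4308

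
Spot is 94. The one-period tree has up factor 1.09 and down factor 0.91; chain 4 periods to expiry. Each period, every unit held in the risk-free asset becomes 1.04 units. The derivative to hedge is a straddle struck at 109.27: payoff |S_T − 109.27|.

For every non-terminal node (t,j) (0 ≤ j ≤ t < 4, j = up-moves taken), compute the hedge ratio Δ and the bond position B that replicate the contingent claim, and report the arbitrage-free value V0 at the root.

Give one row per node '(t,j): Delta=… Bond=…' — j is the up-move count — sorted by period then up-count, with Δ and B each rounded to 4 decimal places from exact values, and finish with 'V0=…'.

(0,0): Delta=-0.0638 Bond=17.3700
(1,0): Delta=-0.9056 Bond=90.0760
(1,1): Delta=0.2065 Bond=-9.6318
(2,0): Delta=-1.0000 Bond=101.0263
(2,1): Delta=-0.8753 Bond=90.8532
(2,2): Delta=0.5539 Bond=-48.8133
(3,0): Delta=-1.0000 Bond=105.0673
(3,1): Delta=-1.0000 Bond=105.0673
(3,2): Delta=-0.8353 Bond=90.4181
(3,3): Delta=1.0000 Bond=-105.0673
V0=11.3756

Risk-neutral probability p* = (R−d)/(u−d) = (1.04−0.91)/(1.09−0.91) = 0.7222.
At expiry t=4: V(4,0)=44.8095, V(4,1)=32.0591, V(4,2)=16.7866, V(4,3)=1.5068, V(4,4)=23.4187
Node (3,0) S=70.8357: V=(p*·32.0591+(1−p*)·44.8095)/1.04=34.2316; Δ=(32.0591−44.8095)/(77.2109−64.4605)=-1.0000; B=V−Δ·S=105.0673
Node (3,1) S=84.8471: V=(p*·16.7866+(1−p*)·32.0591)/1.04=20.2202; Δ=(16.7866−32.0591)/(92.4834−77.2109)=-1.0000; B=V−Δ·S=105.0673
Node (3,2) S=101.6301: V=(p*·1.5068+(1−p*)·16.7866)/1.04=5.5300; Δ=(1.5068−16.7866)/(110.7768−92.4834)=-0.8353; B=V−Δ·S=90.4181
Node (3,3) S=121.7327: V=(p*·23.4187+(1−p*)·1.5068)/1.04=16.6654; Δ=(23.4187−1.5068)/(132.6887−110.7768)=1.0000; B=V−Δ·S=-105.0673
Node (2,0) S=77.8414: V=(p*·20.2202+(1−p*)·34.2316)/1.04=23.1849; Δ=(20.2202−34.2316)/(84.8471−70.8357)=-1.0000; B=V−Δ·S=101.0263
Node (2,1) S=93.2386: V=(p*·5.5300+(1−p*)·20.2202)/1.04=9.2410; Δ=(5.5300−20.2202)/(101.6301−84.8471)=-0.8753; B=V−Δ·S=90.8532
Node (2,2) S=111.6814: V=(p*·16.6654+(1−p*)·5.5300)/1.04=13.0502; Δ=(16.6654−5.5300)/(121.7327−101.6301)=0.5539; B=V−Δ·S=-48.8133
Node (1,0) S=85.5400: V=(p*·9.2410+(1−p*)·23.1849)/1.04=12.6099; Δ=(9.2410−23.1849)/(93.2386−77.8414)=-0.9056; B=V−Δ·S=90.0760
Node (1,1) S=102.4600: V=(p*·13.0502+(1−p*)·9.2410)/1.04=11.5309; Δ=(13.0502−9.2410)/(111.6814−93.2386)=0.2065; B=V−Δ·S=-9.6318
Node (0,0) S=94.0000: V=(p*·11.5309+(1−p*)·12.6099)/1.04=11.3756; Δ=(11.5309−12.6099)/(102.4600−85.5400)=-0.0638; B=V−Δ·S=17.3700
The time-0 hedge costs 11.3756, which is the no-arbitrage price.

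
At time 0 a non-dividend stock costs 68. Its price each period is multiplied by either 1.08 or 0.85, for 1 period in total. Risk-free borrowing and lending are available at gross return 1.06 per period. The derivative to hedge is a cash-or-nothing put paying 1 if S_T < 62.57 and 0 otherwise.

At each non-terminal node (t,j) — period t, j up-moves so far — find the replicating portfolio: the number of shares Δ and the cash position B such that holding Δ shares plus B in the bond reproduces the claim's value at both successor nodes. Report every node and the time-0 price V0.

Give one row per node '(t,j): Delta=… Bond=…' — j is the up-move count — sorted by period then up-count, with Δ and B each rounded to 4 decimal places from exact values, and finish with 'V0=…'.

(0,0): Delta=-0.0639 Bond=4.4299
V0=0.0820

No-arbitrage ⇒ martingale measure with p* = (R−d)/(u−d) = 0.9130.
Terminal payoffs: V(1,0)=1.0000, V(1,1)=0.0000
(0,0): S=68.0000. Δ = (V_up−V_dn)/(S_up−S_dn) = (0.0000−1.0000)/(73.4400−57.8000) = -0.0639. V = [p*·0.0000 + (1−p*)·1.0000]/1.06 = 0.0820. B = V − Δ·S = 4.4299.
Check: Δ(0,0)·S0 + B(0,0) = 0.0820 = V0.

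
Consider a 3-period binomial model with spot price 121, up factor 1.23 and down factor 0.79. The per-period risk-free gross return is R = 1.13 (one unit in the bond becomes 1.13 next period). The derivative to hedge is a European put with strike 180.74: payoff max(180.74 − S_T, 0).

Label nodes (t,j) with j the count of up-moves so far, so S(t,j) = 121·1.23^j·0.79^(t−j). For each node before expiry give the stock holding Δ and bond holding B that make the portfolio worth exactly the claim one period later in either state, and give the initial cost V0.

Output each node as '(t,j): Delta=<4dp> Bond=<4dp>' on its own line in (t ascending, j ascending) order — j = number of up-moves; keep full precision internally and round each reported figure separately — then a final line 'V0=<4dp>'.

(0,0): Delta=-0.6098 Bond=92.2540
(1,0): Delta=-1.0000 Bond=141.5459
(1,1): Delta=-0.5361 Bond=93.2767
(2,0): Delta=-1.0000 Bond=159.9469
(2,1): Delta=-1.0000 Bond=159.9469
(2,2): Delta=-0.4485 Bond=89.3603
V0=18.4678

Since d<R<u, set p* = (R−d)/(u−d) = 0.7727; price each node as the discounted p*-expectation of its children.
Payoff layer (t=3): V(3,0)=121.0823, V(3,1)=87.8552, V(3,2)=36.1219, V(3,3)=0.0000
  t=2,j=0: stock 75.5161 → up 92.8848 (V=87.8552), down 59.6577 (V=121.0823). Price 84.4308; hedge Δ=-1.0000, bond B=159.9469.
  t=2,j=1: stock 117.5757 → up 144.6181 (V=36.1219), down 92.8848 (V=87.8552). Price 42.3712; hedge Δ=-1.0000, bond B=159.9469.
  t=2,j=2: stock 183.0609 → up 225.1649 (V=0.0000), down 144.6181 (V=36.1219). Price 7.2651; hedge Δ=-0.4485, bond B=89.3603.
  t=1,j=0: stock 95.5900 → up 117.5757 (V=42.3712), down 75.5161 (V=84.4308). Price 45.9559; hedge Δ=-1.0000, bond B=141.5459.
  t=1,j=1: stock 148.8300 → up 183.0609 (V=7.2651), down 117.5757 (V=42.3712). Price 13.4900; hedge Δ=-0.5361, bond B=93.2767.
  t=0,j=0: stock 121.0000 → up 148.8300 (V=13.4900), down 95.5900 (V=45.9559). Price 18.4678; hedge Δ=-0.6098, bond B=92.2540.
Self-financing check: at every node Δ·S+B equals the discounted successor values.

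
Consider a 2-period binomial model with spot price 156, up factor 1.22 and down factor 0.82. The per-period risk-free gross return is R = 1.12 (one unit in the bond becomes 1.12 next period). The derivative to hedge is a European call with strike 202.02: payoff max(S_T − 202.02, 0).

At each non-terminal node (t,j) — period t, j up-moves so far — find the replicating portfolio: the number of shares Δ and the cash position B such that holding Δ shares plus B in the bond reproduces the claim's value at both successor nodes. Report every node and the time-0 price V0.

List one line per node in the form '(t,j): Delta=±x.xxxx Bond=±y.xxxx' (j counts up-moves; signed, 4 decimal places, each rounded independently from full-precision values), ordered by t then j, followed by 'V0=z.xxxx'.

(0,0): Delta=0.3238 Bond=-36.9794
(1,0): Delta=0.0000 Bond=0.0000
(1,1): Delta=0.3963 Bond=-55.2226
V0=13.5291

Under the risk-neutral measure, an up-move has probability p* = (R−d)/(u−d) = 0.7500 and values discount at R = 1.12.
Terminal values V(2,·): V(2,0)=0.0000, V(2,1)=0.0000, V(2,2)=30.1704
(1,0): S=127.9200. Δ = (V_up−V_dn)/(S_up−S_dn) = (0.0000−0.0000)/(156.0624−104.8944) = 0.0000. V = [p*·0.0000 + (1−p*)·0.0000]/1.12 = 0.0000. B = V − Δ·S = 0.0000.
(1,1): S=190.3200. Δ = (V_up−V_dn)/(S_up−S_dn) = (30.1704−0.0000)/(232.1904−156.0624) = 0.3963. V = [p*·30.1704 + (1−p*)·0.0000]/1.12 = 20.2034. B = V − Δ·S = -55.2226.
(0,0): S=156.0000. Δ = (V_up−V_dn)/(S_up−S_dn) = (20.2034−0.0000)/(190.3200−127.9200) = 0.3238. V = [p*·20.2034 + (1−p*)·0.0000]/1.12 = 13.5291. B = V − Δ·S = -36.9794.
Each (Δ,B) replicates both successor values, so the strategy is self-financing and V0 is arbitrage-free.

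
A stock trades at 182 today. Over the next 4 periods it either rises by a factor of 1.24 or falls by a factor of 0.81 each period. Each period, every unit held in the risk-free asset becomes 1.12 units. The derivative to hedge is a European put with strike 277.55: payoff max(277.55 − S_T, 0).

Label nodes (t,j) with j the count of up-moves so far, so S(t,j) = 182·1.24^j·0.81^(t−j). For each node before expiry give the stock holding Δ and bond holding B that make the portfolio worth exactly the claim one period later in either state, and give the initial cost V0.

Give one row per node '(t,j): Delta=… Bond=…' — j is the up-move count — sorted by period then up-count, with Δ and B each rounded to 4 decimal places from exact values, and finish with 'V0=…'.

(0,0): Delta=-0.4776 Bond=108.4601
(1,0): Delta=-0.9770 Bond=195.0985
(1,1): Delta=-0.3513 Bond=92.9760
(2,0): Delta=-1.0000 Bond=221.2612
(2,1): Delta=-0.9711 Bond=217.4455
(2,2): Delta=-0.1945 Bond=60.2703
(3,0): Delta=-1.0000 Bond=247.8125
(3,1): Delta=-1.0000 Bond=247.8125
(3,2): Delta=-0.9638 Bond=241.8846
(3,3): Delta=0.0000 Bond=0.0000
V0=21.5456

No-arbitrage ⇒ martingale measure with p* = (R−d)/(u−d) = 0.7209.
At expiry t=4: V(4,0)=199.2050, V(4,1)=157.6144, V(4,2)=93.9449, V(4,3)=0.0000, V(4,4)=0.0000
(3,0): S=96.7223. Δ = (V_up−V_dn)/(S_up−S_dn) = (157.6144−199.2050)/(119.9356−78.3450) = -1.0000. V = [p*·157.6144 + (1−p*)·199.2050]/1.12 = 151.0902. B = V − Δ·S = 247.8125.
(3,1): S=148.0686. Δ = (V_up−V_dn)/(S_up−S_dn) = (93.9449−157.6144)/(183.6051−119.9356) = -1.0000. V = [p*·93.9449 + (1−p*)·157.6144]/1.12 = 99.7439. B = V − Δ·S = 247.8125.
(3,2): S=226.6730. Δ = (V_up−V_dn)/(S_up−S_dn) = (0.0000−93.9449)/(281.0745−183.6051) = -0.9638. V = [p*·0.0000 + (1−p*)·93.9449]/1.12 = 23.4082. B = V − Δ·S = 241.8846.
(3,3): S=347.0056. Δ = (V_up−V_dn)/(S_up−S_dn) = (0.0000−0.0000)/(430.2869−281.0745) = 0.0000. V = [p*·0.0000 + (1−p*)·0.0000]/1.12 = 0.0000. B = V − Δ·S = 0.0000.
(2,0): S=119.4102. Δ = (V_up−V_dn)/(S_up−S_dn) = (99.7439−151.0902)/(148.0686−96.7223) = -1.0000. V = [p*·99.7439 + (1−p*)·151.0902]/1.12 = 101.8510. B = V − Δ·S = 221.2612.
(2,1): S=182.8008. Δ = (V_up−V_dn)/(S_up−S_dn) = (23.4082−99.7439)/(226.6730−148.0686) = -0.9711. V = [p*·23.4082 + (1−p*)·99.7439]/1.12 = 39.9207. B = V − Δ·S = 217.4455.
(2,2): S=279.8432. Δ = (V_up−V_dn)/(S_up−S_dn) = (0.0000−23.4082)/(347.0056−226.6730) = -0.1945. V = [p*·0.0000 + (1−p*)·23.4082]/1.12 = 5.8326. B = V − Δ·S = 60.2703.
(1,0): S=147.4200. Δ = (V_up−V_dn)/(S_up−S_dn) = (39.9207−101.8510)/(182.8008−119.4102) = -0.9770. V = [p*·39.9207 + (1−p*)·101.8510]/1.12 = 51.0746. B = V − Δ·S = 195.0985.
(1,1): S=225.6800. Δ = (V_up−V_dn)/(S_up−S_dn) = (5.8326−39.9207)/(279.8432−182.8008) = -0.3513. V = [p*·5.8326 + (1−p*)·39.9207]/1.12 = 13.7014. B = V − Δ·S = 92.9760.
(0,0): S=182.0000. Δ = (V_up−V_dn)/(S_up−S_dn) = (13.7014−51.0746)/(225.6800−147.4200) = -0.4776. V = [p*·13.7014 + (1−p*)·51.0746]/1.12 = 21.5456. B = V − Δ·S = 108.4601.
Self-financing check: at every node Δ·S+B equals the discounted successor values.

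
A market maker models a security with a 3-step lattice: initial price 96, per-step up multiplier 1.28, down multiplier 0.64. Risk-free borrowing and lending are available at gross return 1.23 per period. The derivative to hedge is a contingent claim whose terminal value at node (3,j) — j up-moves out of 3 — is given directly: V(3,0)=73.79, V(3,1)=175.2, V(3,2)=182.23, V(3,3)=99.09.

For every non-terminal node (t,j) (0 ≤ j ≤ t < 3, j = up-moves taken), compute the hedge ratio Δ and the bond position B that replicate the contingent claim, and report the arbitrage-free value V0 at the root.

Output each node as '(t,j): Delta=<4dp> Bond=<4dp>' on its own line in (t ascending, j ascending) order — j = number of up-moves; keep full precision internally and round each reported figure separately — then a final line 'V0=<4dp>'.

Risk-neutral probability p* = (R−d)/(u−d) = (1.23−0.64)/(1.28−0.64) = 0.9219.
At expiry t=3: V(3,0)=73.7900, V(3,1)=175.2000, V(3,2)=182.2300, V(3,3)=99.0900
(2,0): S=39.3216. Δ = (V_up−V_dn)/(S_up−S_dn) = (175.2000−73.7900)/(50.3316−25.1658) = 4.0297. V = [p*·175.2000 + (1−p*)·73.7900]/1.23 = 135.9978. B = V − Δ·S = -22.4553.
(2,1): S=78.6432. Δ = (V_up−V_dn)/(S_up−S_dn) = (182.2300−175.2000)/(100.6633−50.3316) = 0.1397. V = [p*·182.2300 + (1−p*)·175.2000]/1.23 = 147.7080. B = V − Δ·S = 136.7236.
(2,2): S=157.2864. Δ = (V_up−V_dn)/(S_up−S_dn) = (99.0900−182.2300)/(201.3266−100.6633) = -0.8259. V = [p*·99.0900 + (1−p*)·182.2300]/1.23 = 85.8417. B = V − Δ·S = 215.7480.
(1,0): S=61.4400. Δ = (V_up−V_dn)/(S_up−S_dn) = (147.7080−135.9978)/(78.6432−39.3216) = 0.2978. V = [p*·147.7080 + (1−p*)·135.9978]/1.23 = 119.3440. B = V − Δ·S = 101.0469.
(1,1): S=122.8800. Δ = (V_up−V_dn)/(S_up−S_dn) = (85.8417−147.7080)/(157.2864−78.6432) = -0.7867. V = [p*·85.8417 + (1−p*)·147.7080]/1.23 = 73.7195. B = V − Δ·S = 170.3855.
(0,0): S=96.0000. Δ = (V_up−V_dn)/(S_up−S_dn) = (73.7195−119.3440)/(122.8800−61.4400) = -0.7426. V = [p*·73.7195 + (1−p*)·119.3440]/1.23 = 62.8325. B = V − Δ·S = 134.1207.
Check: Δ(0,0)·S0 + B(0,0) = 62.8325 = V0.

(0,0): Delta=-0.7426 Bond=134.1207
(1,0): Delta=0.2978 Bond=101.0469
(1,1): Delta=-0.7867 Bond=170.3855
(2,0): Delta=4.0297 Bond=-22.4553
(2,1): Delta=0.1397 Bond=136.7236
(2,2): Delta=-0.8259 Bond=215.7480
V0=62.8325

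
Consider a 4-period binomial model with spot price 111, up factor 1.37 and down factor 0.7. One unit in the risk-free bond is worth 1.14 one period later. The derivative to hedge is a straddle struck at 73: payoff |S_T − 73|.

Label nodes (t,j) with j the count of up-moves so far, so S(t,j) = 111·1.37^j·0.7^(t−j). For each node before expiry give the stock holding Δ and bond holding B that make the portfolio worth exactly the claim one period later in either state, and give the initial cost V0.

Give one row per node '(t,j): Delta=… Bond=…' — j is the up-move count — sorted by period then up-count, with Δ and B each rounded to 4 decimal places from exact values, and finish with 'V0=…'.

Since d<R<u, set p* = (R−d)/(u−d) = 0.6567; price each node as the discounted p*-expectation of its children.
Terminal values V(4,·): V(4,0)=46.3489, V(4,1)=20.8400, V(4,2)=29.0846, V(4,3)=126.7941, V(4,4)=318.0257
  t=3,j=0: stock 38.0730 → up 52.1600 (V=20.8400), down 26.6511 (V=46.3489). Price 25.9621; hedge Δ=-1.0000, bond B=64.0351.
  t=3,j=1: stock 74.5143 → up 102.0846 (V=29.0846), down 52.1600 (V=20.8400). Price 23.0301; hedge Δ=0.1651, bond B=10.7248.
  t=3,j=2: stock 145.8351 → up 199.7941 (V=126.7941), down 102.0846 (V=29.0846). Price 81.8000; hedge Δ=1.0000, bond B=-64.0351.
  t=3,j=3: stock 285.4202 → up 391.0257 (V=318.0257), down 199.7941 (V=126.7941). Price 221.3851; hedge Δ=1.0000, bond B=-64.0351.
  t=2,j=0: stock 54.3900 → up 74.5143 (V=23.0301), down 38.0730 (V=25.9621). Price 21.0848; hedge Δ=-0.0805, bond B=25.4608.
  t=2,j=1: stock 106.4490 → up 145.8351 (V=81.8000), down 74.5143 (V=23.0301). Price 54.0573; hedge Δ=0.8240, bond B=-33.6590.
  t=2,j=2: stock 208.3359 → up 285.4202 (V=221.3851), down 145.8351 (V=81.8000). Price 152.1648; hedge Δ=1.0000, bond B=-56.1711.
  t=1,j=0: stock 77.7000 → up 106.4490 (V=54.0573), down 54.3900 (V=21.0848). Price 37.4898; hedge Δ=0.6334, bond B=-11.7229.
  t=1,j=1: stock 152.0700 → up 208.3359 (V=152.1648), down 106.4490 (V=54.0573). Price 103.9352; hedge Δ=0.9629, bond B=-42.4939.
  t=0,j=0: stock 111.0000 → up 152.0700 (V=103.9352), down 77.7000 (V=37.4898). Price 71.1628; hedge Δ=0.8934, bond B=-28.0094.
The time-0 hedge costs 71.1628, which is the no-arbitrage price.

(0,0): Delta=0.8934 Bond=-28.0094
(1,0): Delta=0.6334 Bond=-11.7229
(1,1): Delta=0.9629 Bond=-42.4939
(2,0): Delta=-0.0805 Bond=25.4608
(2,1): Delta=0.8240 Bond=-33.6590
(2,2): Delta=1.0000 Bond=-56.1711
(3,0): Delta=-1.0000 Bond=64.0351
(3,1): Delta=0.1651 Bond=10.7248
(3,2): Delta=1.0000 Bond=-64.0351
(3,3): Delta=1.0000 Bond=-64.0351
V0=71.1628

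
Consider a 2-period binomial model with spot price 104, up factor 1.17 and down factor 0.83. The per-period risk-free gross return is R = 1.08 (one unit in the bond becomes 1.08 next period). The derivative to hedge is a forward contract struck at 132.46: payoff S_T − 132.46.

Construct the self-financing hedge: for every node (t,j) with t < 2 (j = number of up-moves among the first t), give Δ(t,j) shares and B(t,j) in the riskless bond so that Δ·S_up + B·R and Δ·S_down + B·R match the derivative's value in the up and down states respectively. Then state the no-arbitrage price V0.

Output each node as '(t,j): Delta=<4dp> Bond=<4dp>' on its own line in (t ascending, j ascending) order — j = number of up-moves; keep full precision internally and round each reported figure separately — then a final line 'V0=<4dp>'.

Risk-neutral probability p* = (R−d)/(u−d) = (1.08−0.83)/(1.17−0.83) = 0.7353.
Payoff layer (t=2): V(2,0)=-60.8144, V(2,1)=-31.4656, V(2,2)=9.9056
(1,0): S=86.3200. Δ = (V_up−V_dn)/(S_up−S_dn) = (-31.4656−-60.8144)/(100.9944−71.6456) = 1.0000. V = [p*·-31.4656 + (1−p*)·-60.8144]/1.08 = -36.3281. B = V − Δ·S = -122.6481.
(1,1): S=121.6800. Δ = (V_up−V_dn)/(S_up−S_dn) = (9.9056−-31.4656)/(142.3656−100.9944) = 1.0000. V = [p*·9.9056 + (1−p*)·-31.4656]/1.08 = -0.9681. B = V − Δ·S = -122.6481.
(0,0): S=104.0000. Δ = (V_up−V_dn)/(S_up−S_dn) = (-0.9681−-36.3281)/(121.6800−86.3200) = 1.0000. V = [p*·-0.9681 + (1−p*)·-36.3281]/1.08 = -9.5631. B = V − Δ·S = -113.5631.
Root portfolio cost Δ·104+B reproduces V0=-9.5631.

(0,0): Delta=1.0000 Bond=-113.5631
(1,0): Delta=1.0000 Bond=-122.6481
(1,1): Delta=1.0000 Bond=-122.6481
V0=-9.5631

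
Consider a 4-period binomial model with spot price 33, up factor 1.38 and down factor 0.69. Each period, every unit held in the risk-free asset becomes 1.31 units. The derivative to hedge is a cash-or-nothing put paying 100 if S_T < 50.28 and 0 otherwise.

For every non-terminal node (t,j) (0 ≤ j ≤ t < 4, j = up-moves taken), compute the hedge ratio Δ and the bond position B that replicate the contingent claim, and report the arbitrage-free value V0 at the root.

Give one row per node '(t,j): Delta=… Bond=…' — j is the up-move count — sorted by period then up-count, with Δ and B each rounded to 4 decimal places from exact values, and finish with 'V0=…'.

(0,0): Delta=-0.4800 Bond=17.6654
(1,0): Delta=-2.9945 Bond=80.3968
(1,1): Delta=-0.3381 Bond=16.6773
(2,0): Delta=0.0000 Bond=58.2717
(2,1): Delta=-3.1636 Bond=110.6317
(2,2): Delta=-0.1786 Bond=11.8232
(3,0): Delta=0.0000 Bond=76.3359
(3,1): Delta=0.0000 Bond=76.3359
(3,2): Delta=-3.3422 Bond=152.6718
(3,3): Delta=0.0000 Bond=0.0000
V0=1.8240

Under the risk-neutral measure, an up-move has probability p* = (R−d)/(u−d) = 0.8986 and values discount at R = 1.31.
At expiry t=4: V(4,0)=100.0000, V(4,1)=100.0000, V(4,2)=100.0000, V(4,3)=0.0000, V(4,4)=0.0000
  t=3,j=0: stock 10.8408 → up 14.9603 (V=100.0000), down 7.4801 (V=100.0000). Price 76.3359; hedge Δ=0.0000, bond B=76.3359.
  t=3,j=1: stock 21.6816 → up 29.9206 (V=100.0000), down 14.9603 (V=100.0000). Price 76.3359; hedge Δ=0.0000, bond B=76.3359.
  t=3,j=2: stock 43.3632 → up 59.8412 (V=0.0000), down 29.9206 (V=100.0000). Price 7.7442; hedge Δ=-3.3422, bond B=152.6718.
  t=3,j=3: stock 86.7264 → up 119.6824 (V=0.0000), down 59.8412 (V=0.0000). Price 0.0000; hedge Δ=0.0000, bond B=0.0000.
  t=2,j=0: stock 15.7113 → up 21.6816 (V=76.3359), down 10.8408 (V=76.3359). Price 58.2717; hedge Δ=0.0000, bond B=58.2717.
  t=2,j=1: stock 31.4226 → up 43.3632 (V=7.7442), down 21.6816 (V=76.3359). Price 11.2235; hedge Δ=-3.1636, bond B=110.6317.
  t=2,j=2: stock 62.8452 → up 86.7264 (V=0.0000), down 43.3632 (V=7.7442). Price 0.5997; hedge Δ=-0.1786, bond B=11.8232.
  t=1,j=0: stock 22.7700 → up 31.4226 (V=11.2235), down 15.7113 (V=58.2717). Price 12.2111; hedge Δ=-2.9945, bond B=80.3968.
  t=1,j=1: stock 45.5400 → up 62.8452 (V=0.5997), down 31.4226 (V=11.2235). Price 1.2805; hedge Δ=-0.3381, bond B=16.6773.
  t=0,j=0: stock 33.0000 → up 45.5400 (V=1.2805), down 22.7700 (V=12.2111). Price 1.8240; hedge Δ=-0.4800, bond B=17.6654.
Root portfolio cost Δ·33+B reproduces V0=1.8240.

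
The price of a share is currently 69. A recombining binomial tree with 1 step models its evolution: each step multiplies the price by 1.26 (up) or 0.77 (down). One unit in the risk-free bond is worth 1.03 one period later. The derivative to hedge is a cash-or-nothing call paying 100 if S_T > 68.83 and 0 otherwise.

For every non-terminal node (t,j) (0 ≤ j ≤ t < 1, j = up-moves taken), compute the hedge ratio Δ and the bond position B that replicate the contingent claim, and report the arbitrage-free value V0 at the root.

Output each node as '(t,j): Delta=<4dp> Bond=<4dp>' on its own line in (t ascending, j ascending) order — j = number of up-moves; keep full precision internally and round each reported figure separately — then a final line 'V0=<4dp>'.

(0,0): Delta=2.9577 Bond=-152.5659
V0=51.5158

Since d<R<u, set p* = (R−d)/(u−d) = 0.5306; price each node as the discounted p*-expectation of its children.
At expiry t=1: V(1,0)=0.0000, V(1,1)=100.0000
  t=0,j=0: stock 69.0000 → up 86.9400 (V=100.0000), down 53.1300 (V=0.0000). Price 51.5158; hedge Δ=2.9577, bond B=-152.5659.
The time-0 hedge costs 51.5158, which is the no-arbitrage price.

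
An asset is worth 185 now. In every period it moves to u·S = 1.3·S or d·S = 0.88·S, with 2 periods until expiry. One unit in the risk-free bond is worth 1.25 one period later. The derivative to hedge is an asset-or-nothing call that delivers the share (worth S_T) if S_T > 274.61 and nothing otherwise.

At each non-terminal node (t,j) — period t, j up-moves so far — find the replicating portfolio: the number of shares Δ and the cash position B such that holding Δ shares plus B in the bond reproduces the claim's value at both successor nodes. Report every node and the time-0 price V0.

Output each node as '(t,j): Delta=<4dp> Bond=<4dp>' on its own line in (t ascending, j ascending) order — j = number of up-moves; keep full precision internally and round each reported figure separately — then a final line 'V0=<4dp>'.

Under the risk-neutral measure, an up-move has probability p* = (R−d)/(u−d) = 0.8810 and values discount at R = 1.25.
Terminal values V(2,·): V(2,0)=0.0000, V(2,1)=0.0000, V(2,2)=312.6500
(1,0): S=162.8000. Δ = (V_up−V_dn)/(S_up−S_dn) = (0.0000−0.0000)/(211.6400−143.2640) = 0.0000. V = [p*·0.0000 + (1−p*)·0.0000]/1.25 = 0.0000. B = V − Δ·S = 0.0000.
(1,1): S=240.5000. Δ = (V_up−V_dn)/(S_up−S_dn) = (312.6500−0.0000)/(312.6500−211.6400) = 3.0952. V = [p*·312.6500 + (1−p*)·0.0000]/1.25 = 220.3438. B = V − Δ·S = -524.0610.
(0,0): S=185.0000. Δ = (V_up−V_dn)/(S_up−S_dn) = (220.3438−0.0000)/(240.5000−162.8000) = 2.8358. V = [p*·220.3438 + (1−p*)·0.0000]/1.25 = 155.2899. B = V − Δ·S = -369.3382.
Each (Δ,B) replicates both successor values, so the strategy is self-financing and V0 is arbitrage-free.

(0,0): Delta=2.8358 Bond=-369.3382
(1,0): Delta=0.0000 Bond=0.0000
(1,1): Delta=3.0952 Bond=-524.0610
V0=155.2899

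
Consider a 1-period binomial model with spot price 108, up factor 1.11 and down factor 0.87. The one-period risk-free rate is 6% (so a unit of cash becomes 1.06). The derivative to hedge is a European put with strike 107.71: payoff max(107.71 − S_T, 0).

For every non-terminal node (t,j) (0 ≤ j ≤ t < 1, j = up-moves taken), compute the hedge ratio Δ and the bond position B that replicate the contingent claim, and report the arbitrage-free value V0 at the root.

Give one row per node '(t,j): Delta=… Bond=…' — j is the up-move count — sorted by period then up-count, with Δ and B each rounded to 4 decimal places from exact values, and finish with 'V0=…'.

(0,0): Delta=-0.5305 Bond=59.9941
V0=2.7024

Risk-neutral probability p* = (R−d)/(u−d) = (1.06−0.87)/(1.11−0.87) = 0.7917.
Payoff layer (t=1): V(1,0)=13.7500, V(1,1)=0.0000
  t=0,j=0: stock 108.0000 → up 119.8800 (V=0.0000), down 93.9600 (V=13.7500). Price 2.7024; hedge Δ=-0.5305, bond B=59.9941.
Self-financing check: at every node Δ·S+B equals the discounted successor values.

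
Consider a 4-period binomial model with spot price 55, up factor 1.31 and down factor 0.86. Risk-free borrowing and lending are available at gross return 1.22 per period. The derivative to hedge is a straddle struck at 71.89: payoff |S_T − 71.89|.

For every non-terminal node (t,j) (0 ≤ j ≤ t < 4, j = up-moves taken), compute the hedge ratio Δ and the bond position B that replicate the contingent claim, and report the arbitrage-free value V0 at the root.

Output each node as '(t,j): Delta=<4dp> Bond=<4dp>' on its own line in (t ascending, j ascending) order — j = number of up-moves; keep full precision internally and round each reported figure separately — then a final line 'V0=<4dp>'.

The replicating-portfolio and risk-neutral prices coincide; use p* = (1.22−0.86)/(1.31−0.86) = 0.8000 for the latter.
Payoff layer (t=4): V(4,0)=41.8046, V(4,1)=26.0622, V(4,2)=2.0825, V(4,3)=34.4447, V(4,4)=90.0850
Node (3,0) S=34.9831: V=(p*·26.0622+(1−p*)·41.8046)/1.22=23.9431; Δ=(26.0622−41.8046)/(45.8278−30.0854)=-1.0000; B=V−Δ·S=58.9262
Node (3,1) S=53.2882: V=(p*·2.0825+(1−p*)·26.0622)/1.22=5.6380; Δ=(2.0825−26.0622)/(69.8075−45.8278)=-1.0000; B=V−Δ·S=58.9262
Node (3,2) S=81.1715: V=(p*·34.4447+(1−p*)·2.0825)/1.22=22.9281; Δ=(34.4447−2.0825)/(106.3347−69.8075)=0.8860; B=V−Δ·S=-48.9880
Node (3,3) S=123.6450: V=(p*·90.0850+(1−p*)·34.4447)/1.22=64.7188; Δ=(90.0850−34.4447)/(161.9750−106.3347)=1.0000; B=V−Δ·S=-58.9262
Node (2,0) S=40.6780: V=(p*·5.6380+(1−p*)·23.9431)/1.22=7.6222; Δ=(5.6380−23.9431)/(53.2882−34.9831)=-1.0000; B=V−Δ·S=48.3002
Node (2,1) S=61.9630: V=(p*·22.9281+(1−p*)·5.6380)/1.22=15.9591; Δ=(22.9281−5.6380)/(81.1715−53.2882)=0.6201; B=V−Δ·S=-22.4632
Node (2,2) S=94.3855: V=(p*·64.7188+(1−p*)·22.9281)/1.22=46.1972; Δ=(64.7188−22.9281)/(123.6450−81.1715)=0.9839; B=V−Δ·S=-46.6710
Node (1,0) S=47.3000: V=(p*·15.9591+(1−p*)·7.6222)/1.22=11.7145; Δ=(15.9591−7.6222)/(61.9630−40.6780)=0.3917; B=V−Δ·S=-6.8119
Node (1,1) S=72.0500: V=(p*·46.1972+(1−p*)·15.9591)/1.22=32.9095; Δ=(46.1972−15.9591)/(94.3855−61.9630)=0.9326; B=V−Δ·S=-34.2864
Node (0,0) S=55.0000: V=(p*·32.9095+(1−p*)·11.7145)/1.22=23.5004; Δ=(32.9095−11.7145)/(72.0500−47.3000)=0.8564; B=V−Δ·S=-23.5996
Each (Δ,B) replicates both successor values, so the strategy is self-financing and V0 is arbitrage-free.

(0,0): Delta=0.8564 Bond=-23.5996
(1,0): Delta=0.3917 Bond=-6.8119
(1,1): Delta=0.9326 Bond=-34.2864
(2,0): Delta=-1.0000 Bond=48.3002
(2,1): Delta=0.6201 Bond=-22.4632
(2,2): Delta=0.9839 Bond=-46.6710
(3,0): Delta=-1.0000 Bond=58.9262
(3,1): Delta=-1.0000 Bond=58.9262
(3,2): Delta=0.8860 Bond=-48.9880
(3,3): Delta=1.0000 Bond=-58.9262
V0=23.5004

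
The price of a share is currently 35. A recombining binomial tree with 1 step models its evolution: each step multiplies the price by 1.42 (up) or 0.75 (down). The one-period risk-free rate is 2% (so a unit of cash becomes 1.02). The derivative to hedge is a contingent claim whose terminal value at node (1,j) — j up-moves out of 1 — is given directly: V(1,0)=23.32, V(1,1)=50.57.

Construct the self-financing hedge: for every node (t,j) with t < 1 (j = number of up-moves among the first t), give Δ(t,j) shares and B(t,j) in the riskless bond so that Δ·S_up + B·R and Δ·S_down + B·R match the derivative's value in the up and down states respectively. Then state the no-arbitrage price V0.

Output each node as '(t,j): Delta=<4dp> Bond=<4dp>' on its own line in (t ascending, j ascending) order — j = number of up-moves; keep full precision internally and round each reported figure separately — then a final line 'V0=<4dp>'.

(0,0): Delta=1.1620 Bond=-7.0429
V0=33.6288

The replicating-portfolio and risk-neutral prices coincide; use p* = (1.02−0.75)/(1.42−0.75) = 0.4030 for the latter.
At expiry t=1: V(1,0)=23.3200, V(1,1)=50.5700
(0,0): S=35.0000. Δ = (V_up−V_dn)/(S_up−S_dn) = (50.5700−23.3200)/(49.7000−26.2500) = 1.1620. V = [p*·50.5700 + (1−p*)·23.3200]/1.02 = 33.6288. B = V − Δ·S = -7.0429.
Each (Δ,B) replicates both successor values, so the strategy is self-financing and V0 is arbitrage-free.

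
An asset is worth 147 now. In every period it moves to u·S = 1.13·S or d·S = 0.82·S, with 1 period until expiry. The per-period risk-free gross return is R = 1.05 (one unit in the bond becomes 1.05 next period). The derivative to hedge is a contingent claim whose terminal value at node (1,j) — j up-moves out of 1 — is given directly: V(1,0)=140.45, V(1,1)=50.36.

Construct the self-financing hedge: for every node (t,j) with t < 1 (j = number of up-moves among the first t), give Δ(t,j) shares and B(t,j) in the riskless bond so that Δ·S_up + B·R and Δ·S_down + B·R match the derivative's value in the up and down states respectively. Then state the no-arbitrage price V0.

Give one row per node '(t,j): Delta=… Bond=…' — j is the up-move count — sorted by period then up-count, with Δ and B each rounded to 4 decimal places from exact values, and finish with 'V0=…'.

No-arbitrage ⇒ martingale measure with p* = (R−d)/(u−d) = 0.7419.
Terminal payoffs: V(1,0)=140.4500, V(1,1)=50.3600
  t=0,j=0: stock 147.0000 → up 166.1100 (V=50.3600), down 120.5400 (V=140.4500). Price 70.1038; hedge Δ=-1.9770, bond B=360.7167.
The time-0 hedge costs 70.1038, which is the no-arbitrage price.

(0,0): Delta=-1.9770 Bond=360.7167
V0=70.1038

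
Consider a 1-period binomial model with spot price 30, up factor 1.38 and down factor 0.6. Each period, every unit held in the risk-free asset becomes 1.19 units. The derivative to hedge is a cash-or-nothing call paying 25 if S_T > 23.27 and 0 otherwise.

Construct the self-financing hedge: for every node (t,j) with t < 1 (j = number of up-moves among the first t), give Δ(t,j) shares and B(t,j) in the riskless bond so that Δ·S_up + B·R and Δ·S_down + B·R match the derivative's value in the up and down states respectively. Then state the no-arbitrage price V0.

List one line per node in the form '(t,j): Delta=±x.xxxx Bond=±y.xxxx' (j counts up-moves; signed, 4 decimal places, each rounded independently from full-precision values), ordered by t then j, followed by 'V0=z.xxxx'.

Since d<R<u, set p* = (R−d)/(u−d) = 0.7564; price each node as the discounted p*-expectation of its children.
At expiry t=1: V(1,0)=0.0000, V(1,1)=25.0000
(0,0): S=30.0000. Δ = (V_up−V_dn)/(S_up−S_dn) = (25.0000−0.0000)/(41.4000−18.0000) = 1.0684. V = [p*·25.0000 + (1−p*)·0.0000]/1.19 = 15.8910. B = V − Δ·S = -16.1603.
Check: Δ(0,0)·S0 + B(0,0) = 15.8910 = V0.

(0,0): Delta=1.0684 Bond=-16.1603
V0=15.8910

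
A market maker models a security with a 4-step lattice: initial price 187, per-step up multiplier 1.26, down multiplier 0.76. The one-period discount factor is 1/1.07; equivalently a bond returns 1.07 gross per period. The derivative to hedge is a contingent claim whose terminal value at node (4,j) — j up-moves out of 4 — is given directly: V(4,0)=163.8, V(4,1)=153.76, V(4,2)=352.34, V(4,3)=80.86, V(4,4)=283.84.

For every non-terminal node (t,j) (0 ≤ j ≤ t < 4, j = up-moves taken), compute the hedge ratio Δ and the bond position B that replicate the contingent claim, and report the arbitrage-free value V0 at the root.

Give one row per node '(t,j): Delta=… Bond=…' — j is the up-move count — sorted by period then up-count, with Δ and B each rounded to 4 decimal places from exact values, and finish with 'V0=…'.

(0,0): Delta=-0.1555 Bond=191.5048
(1,0): Delta=-0.1504 Bond=204.1907
(1,1): Delta=-0.1573 Bond=205.3511
(2,0): Delta=2.0646 Bond=-20.7594
(2,1): Delta=-0.9693 Bond=365.1171
(2,2): Delta=0.1428 Bond=130.6148
(3,0): Delta=-0.2446 Bond=167.3465
(3,1): Delta=2.9183 Bond=-138.3940
(3,2): Delta=-2.4064 Bond=714.9436
(3,3): Delta=1.0853 Bond=-212.7753
V0=162.4339

Risk-neutral probability p* = (R−d)/(u−d) = (1.07−0.76)/(1.26−0.76) = 0.6200.
At expiry t=4: V(4,0)=163.8000, V(4,1)=153.7600, V(4,2)=352.3400, V(4,3)=80.8600, V(4,4)=283.8400
Node (3,0) S=82.0885: V=(p*·153.7600+(1−p*)·163.8000)/1.07=147.2665; Δ=(153.7600−163.8000)/(103.4315−62.3873)=-0.2446; B=V−Δ·S=167.3465
Node (3,1) S=136.0941: V=(p*·352.3400+(1−p*)·153.7600)/1.07=258.7660; Δ=(352.3400−153.7600)/(171.4786−103.4315)=2.9183; B=V−Δ·S=-138.3940
Node (3,2) S=225.6297: V=(p*·80.8600+(1−p*)·352.3400)/1.07=171.9836; Δ=(80.8600−352.3400)/(284.2934−171.4786)=-2.4064; B=V−Δ·S=714.9436
Node (3,3) S=374.0703: V=(p*·283.8400+(1−p*)·80.8600)/1.07=193.1847; Δ=(283.8400−80.8600)/(471.3286−284.2934)=1.0853; B=V−Δ·S=-212.7753
Node (2,0) S=108.0112: V=(p*·258.7660+(1−p*)·147.2665)/1.07=202.2394; Δ=(258.7660−147.2665)/(136.0941−82.0885)=2.0646; B=V−Δ·S=-20.7594
Node (2,1) S=179.0712: V=(p*·171.9836+(1−p*)·258.7660)/1.07=191.5522; Δ=(171.9836−258.7660)/(225.6297−136.0941)=-0.9693; B=V−Δ·S=365.1171
Node (2,2) S=296.8812: V=(p*·193.1847+(1−p*)·171.9836)/1.07=173.0171; Δ=(193.1847−171.9836)/(374.0703−225.6297)=0.1428; B=V−Δ·S=130.6148
Node (1,0) S=142.1200: V=(p*·191.5522+(1−p*)·202.2394)/1.07=182.8162; Δ=(191.5522−202.2394)/(179.0712−108.0112)=-0.1504; B=V−Δ·S=204.1907
Node (1,1) S=235.6200: V=(p*·173.0171+(1−p*)·191.5522)/1.07=168.2808; Δ=(173.0171−191.5522)/(296.8812−179.0712)=-0.1573; B=V−Δ·S=205.3511
Node (0,0) S=187.0000: V=(p*·168.2808+(1−p*)·182.8162)/1.07=162.4339; Δ=(168.2808−182.8162)/(235.6200−142.1200)=-0.1555; B=V−Δ·S=191.5048
The time-0 hedge costs 162.4339, which is the no-arbitrage price.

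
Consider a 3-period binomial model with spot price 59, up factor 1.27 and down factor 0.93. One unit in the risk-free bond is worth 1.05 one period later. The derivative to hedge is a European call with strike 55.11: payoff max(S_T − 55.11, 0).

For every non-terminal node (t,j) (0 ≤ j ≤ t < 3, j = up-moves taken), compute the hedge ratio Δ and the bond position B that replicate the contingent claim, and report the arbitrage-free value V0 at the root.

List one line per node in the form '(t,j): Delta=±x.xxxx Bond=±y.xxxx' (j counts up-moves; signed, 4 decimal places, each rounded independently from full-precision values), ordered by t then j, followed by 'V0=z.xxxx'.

(0,0): Delta=0.8551 Bond=-37.2672
(1,0): Delta=0.7472 Bond=-33.2092
(1,1): Delta=1.0000 Bond=-49.9864
(2,0): Delta=0.5589 Bond=-25.2610
(2,1): Delta=1.0000 Bond=-52.4857
(2,2): Delta=1.0000 Bond=-52.4857
V0=13.1849

The replicating-portfolio and risk-neutral prices coincide; use p* = (1.05−0.93)/(1.27−0.93) = 0.3529 for the latter.
Terminal values V(3,·): V(3,0)=0.0000, V(3,1)=9.6970, V(3,2)=33.3898, V(3,3)=65.7446
  t=2,j=0: stock 51.0291 → up 64.8070 (V=9.6970), down 47.4571 (V=0.0000). Price 3.2595; hedge Δ=0.5589, bond B=-25.2610.
  t=2,j=1: stock 69.6849 → up 88.4998 (V=33.3898), down 64.8070 (V=9.6970). Price 17.1992; hedge Δ=1.0000, bond B=-52.4857.
  t=2,j=2: stock 95.1611 → up 120.8546 (V=65.7446), down 88.4998 (V=33.3898). Price 42.6754; hedge Δ=1.0000, bond B=-52.4857.
  t=1,j=0: stock 54.8700 → up 69.6849 (V=17.1992), down 51.0291 (V=3.2595). Price 7.7899; hedge Δ=0.7472, bond B=-33.2092.
  t=1,j=1: stock 74.9300 → up 95.1611 (V=42.6754), down 69.6849 (V=17.1992). Price 24.9436; hedge Δ=1.0000, bond B=-49.9864.
  t=0,j=0: stock 59.0000 → up 74.9300 (V=24.9436), down 54.8700 (V=7.7899). Price 13.1849; hedge Δ=0.8551, bond B=-37.2672.
Each (Δ,B) replicates both successor values, so the strategy is self-financing and V0 is arbitrage-free.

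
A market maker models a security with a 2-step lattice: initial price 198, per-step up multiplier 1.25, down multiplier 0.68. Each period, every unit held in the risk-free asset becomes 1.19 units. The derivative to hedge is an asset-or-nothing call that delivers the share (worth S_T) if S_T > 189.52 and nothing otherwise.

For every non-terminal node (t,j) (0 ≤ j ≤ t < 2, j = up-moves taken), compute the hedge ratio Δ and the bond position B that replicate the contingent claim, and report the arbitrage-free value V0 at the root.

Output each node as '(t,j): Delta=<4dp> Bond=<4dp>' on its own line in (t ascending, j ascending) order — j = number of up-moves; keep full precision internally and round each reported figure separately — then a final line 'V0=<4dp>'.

(0,0): Delta=2.0611 Bond=-233.1958
(1,0): Delta=0.0000 Bond=0.0000
(1,1): Delta=2.1930 Bond=-310.1504
V0=174.8968

No-arbitrage ⇒ martingale measure with p* = (R−d)/(u−d) = 0.8947.
Terminal payoffs: V(2,0)=0.0000, V(2,1)=0.0000, V(2,2)=309.3750
  t=1,j=0: stock 134.6400 → up 168.3000 (V=0.0000), down 91.5552 (V=0.0000). Price 0.0000; hedge Δ=0.0000, bond B=0.0000.
  t=1,j=1: stock 247.5000 → up 309.3750 (V=309.3750), down 168.3000 (V=0.0000). Price 232.6128; hedge Δ=2.1930, bond B=-310.1504.
  t=0,j=0: stock 198.0000 → up 247.5000 (V=232.6128), down 134.6400 (V=0.0000). Price 174.8968; hedge Δ=2.0611, bond B=-233.1958.
Self-financing check: at every node Δ·S+B equals the discounted successor values.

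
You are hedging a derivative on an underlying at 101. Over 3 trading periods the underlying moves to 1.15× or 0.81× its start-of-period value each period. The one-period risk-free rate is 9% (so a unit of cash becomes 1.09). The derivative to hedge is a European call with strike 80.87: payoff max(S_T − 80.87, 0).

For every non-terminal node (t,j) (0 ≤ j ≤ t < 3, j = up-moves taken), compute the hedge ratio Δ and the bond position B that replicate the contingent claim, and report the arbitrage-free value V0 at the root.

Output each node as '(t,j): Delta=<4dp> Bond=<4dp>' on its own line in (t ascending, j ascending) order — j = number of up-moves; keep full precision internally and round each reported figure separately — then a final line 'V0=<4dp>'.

Since d<R<u, set p* = (R−d)/(u−d) = 0.8235; price each node as the discounted p*-expectation of its children.
Terminal payoffs: V(3,0)=0.0000, V(3,1)=0.0000, V(3,2)=27.3237, V(3,3)=72.7384
(2,0): S=66.2661. Δ = (V_up−V_dn)/(S_up−S_dn) = (0.0000−0.0000)/(76.2060−53.6755) = 0.0000. V = [p*·0.0000 + (1−p*)·0.0000]/1.09 = 0.0000. B = V − Δ·S = 0.0000.
(2,1): S=94.0815. Δ = (V_up−V_dn)/(S_up−S_dn) = (27.3237−0.0000)/(108.1937−76.2060) = 0.8542. V = [p*·27.3237 + (1−p*)·0.0000]/1.09 = 20.6439. B = V − Δ·S = -59.7200.
(2,2): S=133.5725. Δ = (V_up−V_dn)/(S_up−S_dn) = (72.7384−27.3237)/(153.6084−108.1937) = 1.0000. V = [p*·72.7384 + (1−p*)·27.3237]/1.09 = 59.3798. B = V − Δ·S = -74.1927.
(1,0): S=81.8100. Δ = (V_up−V_dn)/(S_up−S_dn) = (20.6439−0.0000)/(94.0815−66.2661) = 0.7422. V = [p*·20.6439 + (1−p*)·0.0000]/1.09 = 15.5971. B = V − Δ·S = -45.1203.
(1,1): S=116.1500. Δ = (V_up−V_dn)/(S_up−S_dn) = (59.3798−20.6439)/(133.5725−94.0815) = 0.9809. V = [p*·59.3798 + (1−p*)·20.6439]/1.09 = 48.2056. B = V − Δ·S = -65.7235.
(0,0): S=101.0000. Δ = (V_up−V_dn)/(S_up−S_dn) = (48.2056−15.5971)/(116.1500−81.8100) = 0.9496. V = [p*·48.2056 + (1−p*)·15.5971]/1.09 = 38.9460. B = V − Δ·S = -56.9612.
Check: Δ(0,0)·S0 + B(0,0) = 38.9460 = V0.

(0,0): Delta=0.9496 Bond=-56.9612
(1,0): Delta=0.7422 Bond=-45.1203
(1,1): Delta=0.9809 Bond=-65.7235
(2,0): Delta=0.0000 Bond=0.0000
(2,1): Delta=0.8542 Bond=-59.7200
(2,2): Delta=1.0000 Bond=-74.1927
V0=38.9460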